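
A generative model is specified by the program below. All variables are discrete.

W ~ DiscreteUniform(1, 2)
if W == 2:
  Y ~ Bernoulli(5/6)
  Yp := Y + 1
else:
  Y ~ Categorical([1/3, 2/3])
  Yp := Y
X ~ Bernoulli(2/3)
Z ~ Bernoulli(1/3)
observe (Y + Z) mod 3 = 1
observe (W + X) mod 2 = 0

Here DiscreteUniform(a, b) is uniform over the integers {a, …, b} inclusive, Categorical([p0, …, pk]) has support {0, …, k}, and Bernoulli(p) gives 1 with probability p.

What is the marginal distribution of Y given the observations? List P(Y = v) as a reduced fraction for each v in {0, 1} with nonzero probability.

Enumerate traces; 4 have nonzero weight after conditioning:
  (W=1, Y=0, X=1, Z=1) weight 1/27
  (W=1, Y=1, X=1, Z=0) weight 4/27
  (W=2, Y=0, X=0, Z=1) weight 1/108
  (W=2, Y=1, X=0, Z=0) weight 5/54
Group by Y:
  weight(Y=0) = 5/108
  weight(Y=1) = 13/54
Total weight = 5/108 + 13/54 = 31/108
P(Y=0 | obs) = 5/108 / 31/108 = 5/31
P(Y=1 | obs) = 13/54 / 31/108 = 26/31

P(Y=0) = 5/31, P(Y=1) = 26/31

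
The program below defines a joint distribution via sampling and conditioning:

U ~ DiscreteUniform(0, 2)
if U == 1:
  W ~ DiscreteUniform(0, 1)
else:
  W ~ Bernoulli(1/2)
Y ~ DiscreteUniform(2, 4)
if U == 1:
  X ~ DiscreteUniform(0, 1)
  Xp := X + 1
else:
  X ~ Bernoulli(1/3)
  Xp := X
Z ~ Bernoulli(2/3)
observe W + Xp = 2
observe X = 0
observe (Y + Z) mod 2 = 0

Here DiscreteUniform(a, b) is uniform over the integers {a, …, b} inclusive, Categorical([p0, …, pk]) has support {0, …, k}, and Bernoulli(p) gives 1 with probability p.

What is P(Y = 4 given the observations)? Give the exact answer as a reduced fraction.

Enumerate traces; 3 have nonzero weight after conditioning:
  (U=1, W=1, Y=2, X=0, Z=0) weight 1/108
  (U=1, W=1, Y=3, X=0, Z=1) weight 1/54
  (U=1, W=1, Y=4, X=0, Z=0) weight 1/108
Group by Y:
  weight(Y=2) = 1/108
  weight(Y=3) = 1/54
  weight(Y=4) = 1/108
Total weight = 1/108 + 1/54 + 1/108 = 1/27
P(Y=2 | obs) = 1/108 / 1/27 = 1/4
P(Y=3 | obs) = 1/54 / 1/27 = 1/2
P(Y=4 | obs) = 1/108 / 1/27 = 1/4

P(Y = 4 | obs) = 1/4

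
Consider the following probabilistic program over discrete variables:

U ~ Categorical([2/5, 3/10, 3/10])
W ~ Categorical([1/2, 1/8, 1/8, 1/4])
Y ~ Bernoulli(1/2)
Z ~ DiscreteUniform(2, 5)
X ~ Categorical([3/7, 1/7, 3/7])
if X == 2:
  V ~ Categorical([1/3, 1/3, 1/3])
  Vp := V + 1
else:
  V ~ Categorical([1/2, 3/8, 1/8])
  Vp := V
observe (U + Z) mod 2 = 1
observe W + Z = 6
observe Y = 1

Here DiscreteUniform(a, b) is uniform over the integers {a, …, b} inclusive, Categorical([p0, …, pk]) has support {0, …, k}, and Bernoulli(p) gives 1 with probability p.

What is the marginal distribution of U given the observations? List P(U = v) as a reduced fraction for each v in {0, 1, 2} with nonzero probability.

P(U=0) = 1/2, P(U=1) = 1/8, P(U=2) = 3/8

Enumerate traces; 45 have nonzero weight after conditioning:
  (U=0, W=1, Y=1, Z=5, X=0, V=0) weight 3/2240
  (U=0, W=1, Y=1, Z=5, X=0, V=1) weight 9/8960
  (U=0, W=1, Y=1, Z=5, X=0, V=2) weight 3/8960
  (U=0, W=1, Y=1, Z=5, X=1, V=0) weight 1/2240
  (U=0, W=1, Y=1, Z=5, X=1, V=1) weight 3/8960
  (U=0, W=1, Y=1, Z=5, X=1, V=2) weight 1/8960
  (U=0, W=1, Y=1, Z=5, X=2, V=0) weight 1/1120
  (U=0, W=1, Y=1, Z=5, X=2, V=1) weight 1/1120
  (U=1, W=2, Y=1, Z=4, X=0, V=0) weight 9/8960
  (U=2, W=1, Y=1, Z=5, X=0, V=0) weight 9/8960
  … 35 more
Group by U:
  weight(U=0) = 3/160
  weight(U=1) = 3/640
  weight(U=2) = 9/640
Total weight = 3/160 + 3/640 + 9/640 = 3/80
P(U=0 | obs) = 3/160 / 3/80 = 1/2
P(U=1 | obs) = 3/640 / 3/80 = 1/8
P(U=2 | obs) = 9/640 / 3/80 = 3/8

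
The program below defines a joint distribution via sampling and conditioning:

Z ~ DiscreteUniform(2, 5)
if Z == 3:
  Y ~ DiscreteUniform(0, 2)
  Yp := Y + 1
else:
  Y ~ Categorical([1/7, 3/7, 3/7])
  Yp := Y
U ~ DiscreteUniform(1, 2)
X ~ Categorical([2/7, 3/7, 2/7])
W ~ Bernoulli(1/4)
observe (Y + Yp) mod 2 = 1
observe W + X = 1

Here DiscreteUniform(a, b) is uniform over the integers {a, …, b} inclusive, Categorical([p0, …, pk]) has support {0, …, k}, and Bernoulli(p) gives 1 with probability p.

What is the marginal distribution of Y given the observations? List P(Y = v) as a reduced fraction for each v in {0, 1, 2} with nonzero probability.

Enumerate traces; 12 have nonzero weight after conditioning:
  (Z=3, Y=0, U=1, X=0, W=1) weight 1/336
  (Z=3, Y=0, U=1, X=1, W=0) weight 3/224
  (Z=3, Y=0, U=2, X=0, W=1) weight 1/336
  (Z=3, Y=0, U=2, X=1, W=0) weight 3/224
  (Z=3, Y=1, U=1, X=0, W=1) weight 1/336
  (Z=3, Y=1, U=1, X=1, W=0) weight 3/224
  (Z=3, Y=1, U=2, X=0, W=1) weight 1/336
  (Z=3, Y=1, U=2, X=1, W=0) weight 3/224
  (Z=3, Y=2, U=1, X=0, W=1) weight 1/336
  … 3 more
Group by Y:
  weight(Y=0) = 11/336
  weight(Y=1) = 11/336
  weight(Y=2) = 11/336
Total weight = 11/336 + 11/336 + 11/336 = 11/112
P(Y=0 | obs) = 11/336 / 11/112 = 1/3
P(Y=1 | obs) = 11/336 / 11/112 = 1/3
P(Y=2 | obs) = 11/336 / 11/112 = 1/3

P(Y=0) = 1/3, P(Y=1) = 1/3, P(Y=2) = 1/3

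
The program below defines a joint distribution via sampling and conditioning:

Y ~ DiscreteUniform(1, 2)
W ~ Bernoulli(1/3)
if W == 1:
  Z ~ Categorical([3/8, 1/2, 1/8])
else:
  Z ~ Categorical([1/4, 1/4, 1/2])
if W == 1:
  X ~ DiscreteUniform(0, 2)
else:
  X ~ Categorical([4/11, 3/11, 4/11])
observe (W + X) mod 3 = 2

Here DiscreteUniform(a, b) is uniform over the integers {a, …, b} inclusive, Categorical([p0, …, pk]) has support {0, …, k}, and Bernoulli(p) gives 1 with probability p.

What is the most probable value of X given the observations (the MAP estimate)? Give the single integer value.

argmax_v P(X = v | obs) = 2

Enumerate traces; 12 have nonzero weight after conditioning:
  (Y=1, W=0, Z=0, X=2) weight 1/33
  (Y=1, W=0, Z=1, X=2) weight 1/33
  (Y=1, W=0, Z=2, X=2) weight 2/33
  (Y=1, W=1, Z=0, X=1) weight 1/48
  (Y=1, W=1, Z=1, X=1) weight 1/36
  (Y=1, W=1, Z=2, X=1) weight 1/144
  (Y=2, W=0, Z=0, X=2) weight 1/33
  (Y=2, W=0, Z=1, X=2) weight 1/33
  … 4 more
Group by X:
  weight(X=1) = 1/9
  weight(X=2) = 8/33
Total weight = 1/9 + 8/33 = 35/99
P(X=1 | obs) = 1/9 / 35/99 = 11/35
P(X=2 | obs) = 8/33 / 35/99 = 24/35
argmax = 2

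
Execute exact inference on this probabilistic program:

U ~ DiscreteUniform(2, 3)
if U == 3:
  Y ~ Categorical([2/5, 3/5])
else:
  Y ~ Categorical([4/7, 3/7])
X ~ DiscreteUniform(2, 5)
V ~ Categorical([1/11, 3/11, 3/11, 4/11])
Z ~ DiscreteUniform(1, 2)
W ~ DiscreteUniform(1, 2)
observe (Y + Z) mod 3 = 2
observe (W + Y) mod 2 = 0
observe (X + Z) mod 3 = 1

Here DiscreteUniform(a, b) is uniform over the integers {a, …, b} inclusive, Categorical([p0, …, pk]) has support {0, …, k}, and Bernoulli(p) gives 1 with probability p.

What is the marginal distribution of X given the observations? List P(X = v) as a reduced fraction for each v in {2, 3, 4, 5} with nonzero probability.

Enumerate traces; 24 have nonzero weight after conditioning:
  (U=2, Y=0, X=2, V=0, Z=2, W=2) weight 1/616
  (U=2, Y=0, X=2, V=1, Z=2, W=2) weight 3/616
  (U=2, Y=0, X=2, V=2, Z=2, W=2) weight 3/616
  (U=2, Y=0, X=2, V=3, Z=2, W=2) weight 1/154
  (U=2, Y=0, X=5, V=0, Z=2, W=2) weight 1/616
  (U=2, Y=0, X=5, V=1, Z=2, W=2) weight 3/616
  (U=2, Y=0, X=5, V=2, Z=2, W=2) weight 3/616
  (U=2, Y=0, X=5, V=3, Z=2, W=2) weight 1/154
  (U=2, Y=1, X=3, V=0, Z=1, W=1) weight 3/2464
  … 15 more
Group by X:
  weight(X=2) = 17/560
  weight(X=3) = 9/280
  weight(X=5) = 17/560
Total weight = 17/560 + 9/280 + 17/560 = 13/140
P(X=2 | obs) = 17/560 / 13/140 = 17/52
P(X=3 | obs) = 9/280 / 13/140 = 9/26
P(X=5 | obs) = 17/560 / 13/140 = 17/52

P(X=2) = 17/52, P(X=3) = 9/26, P(X=5) = 17/52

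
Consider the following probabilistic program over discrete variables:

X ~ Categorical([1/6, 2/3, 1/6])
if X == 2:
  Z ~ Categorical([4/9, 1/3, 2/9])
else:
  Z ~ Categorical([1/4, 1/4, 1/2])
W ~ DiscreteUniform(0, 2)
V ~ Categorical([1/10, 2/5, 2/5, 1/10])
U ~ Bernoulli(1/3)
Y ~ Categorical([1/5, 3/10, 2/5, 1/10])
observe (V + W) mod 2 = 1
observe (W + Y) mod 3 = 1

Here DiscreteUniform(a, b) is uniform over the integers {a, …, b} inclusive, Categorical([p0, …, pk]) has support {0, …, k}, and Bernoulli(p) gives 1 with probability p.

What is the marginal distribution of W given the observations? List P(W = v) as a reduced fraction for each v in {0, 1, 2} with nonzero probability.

Enumerate traces; 144 have nonzero weight after conditioning:
  (X=0, Z=0, W=0, V=1, U=0, Y=1) weight 1/900
  (X=0, Z=0, W=0, V=1, U=1, Y=1) weight 1/1800
  (X=0, Z=0, W=0, V=3, U=0, Y=1) weight 1/3600
  (X=0, Z=0, W=0, V=3, U=1, Y=1) weight 1/7200
  (X=0, Z=0, W=1, V=0, U=0, Y=0) weight 1/5400
  (X=0, Z=0, W=1, V=0, U=0, Y=3) weight 1/10800
  (X=0, Z=0, W=1, V=0, U=1, Y=0) weight 1/10800
  (X=0, Z=0, W=1, V=0, U=1, Y=3) weight 1/21600
  (X=0, Z=0, W=2, V=1, U=0, Y=2) weight 1/675
  … 135 more
Group by W:
  weight(W=0) = 1/20
  weight(W=1) = 1/20
  weight(W=2) = 1/15
Total weight = 1/20 + 1/20 + 1/15 = 1/6
P(W=0 | obs) = 1/20 / 1/6 = 3/10
P(W=1 | obs) = 1/20 / 1/6 = 3/10
P(W=2 | obs) = 1/15 / 1/6 = 2/5

P(W=0) = 3/10, P(W=1) = 3/10, P(W=2) = 2/5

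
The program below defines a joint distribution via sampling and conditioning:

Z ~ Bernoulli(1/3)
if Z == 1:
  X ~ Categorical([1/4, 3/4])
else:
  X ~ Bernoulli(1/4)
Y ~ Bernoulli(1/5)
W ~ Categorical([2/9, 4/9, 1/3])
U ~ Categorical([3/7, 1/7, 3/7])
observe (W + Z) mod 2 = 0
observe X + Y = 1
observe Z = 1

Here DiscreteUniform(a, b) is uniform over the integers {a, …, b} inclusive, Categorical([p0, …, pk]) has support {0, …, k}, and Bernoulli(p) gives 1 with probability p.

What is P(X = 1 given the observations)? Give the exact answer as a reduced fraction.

Enumerate traces; 6 have nonzero weight after conditioning:
  (Z=1, X=0, Y=1, W=1, U=0) weight 1/315
  (Z=1, X=0, Y=1, W=1, U=1) weight 1/945
  (Z=1, X=0, Y=1, W=1, U=2) weight 1/315
  (Z=1, X=1, Y=0, W=1, U=0) weight 4/105
  (Z=1, X=1, Y=0, W=1, U=1) weight 4/315
  (Z=1, X=1, Y=0, W=1, U=2) weight 4/105
Group by X:
  weight(X=0) = 1/135
  weight(X=1) = 4/45
Total weight = 1/135 + 4/45 = 13/135
P(X=0 | obs) = 1/135 / 13/135 = 1/13
P(X=1 | obs) = 4/45 / 13/135 = 12/13

P(X = 1 | obs) = 12/13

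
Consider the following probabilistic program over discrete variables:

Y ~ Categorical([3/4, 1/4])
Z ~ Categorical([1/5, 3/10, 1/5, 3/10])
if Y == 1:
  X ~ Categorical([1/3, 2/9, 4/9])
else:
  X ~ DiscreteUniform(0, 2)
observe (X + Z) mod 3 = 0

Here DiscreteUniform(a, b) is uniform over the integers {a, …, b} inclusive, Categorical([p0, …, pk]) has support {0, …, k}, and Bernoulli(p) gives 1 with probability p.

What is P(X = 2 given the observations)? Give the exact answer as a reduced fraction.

P(X = 2 | obs) = 39/121

Enumerate traces; 8 have nonzero weight after conditioning:
  (Y=0, Z=0, X=0) weight 1/20
  (Y=0, Z=1, X=2) weight 3/40
  (Y=0, Z=2, X=1) weight 1/20
  (Y=0, Z=3, X=0) weight 3/40
  (Y=1, Z=0, X=0) weight 1/60
  (Y=1, Z=1, X=2) weight 1/30
  (Y=1, Z=2, X=1) weight 1/90
  (Y=1, Z=3, X=0) weight 1/40
Group by X:
  weight(X=0) = 1/6
  weight(X=1) = 11/180
  weight(X=2) = 13/120
Total weight = 1/6 + 11/180 + 13/120 = 121/360
P(X=0 | obs) = 1/6 / 121/360 = 60/121
P(X=1 | obs) = 11/180 / 121/360 = 2/11
P(X=2 | obs) = 13/120 / 121/360 = 39/121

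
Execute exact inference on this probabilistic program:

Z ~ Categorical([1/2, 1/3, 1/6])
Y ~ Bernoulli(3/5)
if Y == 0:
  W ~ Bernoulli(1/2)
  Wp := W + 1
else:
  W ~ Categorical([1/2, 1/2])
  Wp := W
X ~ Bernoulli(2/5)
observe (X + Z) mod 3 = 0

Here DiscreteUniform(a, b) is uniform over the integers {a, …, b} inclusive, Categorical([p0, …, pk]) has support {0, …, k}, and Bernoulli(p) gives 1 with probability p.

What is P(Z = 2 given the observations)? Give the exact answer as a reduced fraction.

P(Z = 2 | obs) = 2/11

Enumerate traces; 8 have nonzero weight after conditioning:
  (Z=0, Y=0, W=0, X=0) weight 3/50
  (Z=0, Y=0, W=1, X=0) weight 3/50
  (Z=0, Y=1, W=0, X=0) weight 9/100
  (Z=0, Y=1, W=1, X=0) weight 9/100
  (Z=2, Y=0, W=0, X=1) weight 1/75
  (Z=2, Y=0, W=1, X=1) weight 1/75
  (Z=2, Y=1, W=0, X=1) weight 1/50
  (Z=2, Y=1, W=1, X=1) weight 1/50
Group by Z:
  weight(Z=0) = 3/10
  weight(Z=2) = 1/15
Total weight = 3/10 + 1/15 = 11/30
P(Z=0 | obs) = 3/10 / 11/30 = 9/11
P(Z=2 | obs) = 1/15 / 11/30 = 2/11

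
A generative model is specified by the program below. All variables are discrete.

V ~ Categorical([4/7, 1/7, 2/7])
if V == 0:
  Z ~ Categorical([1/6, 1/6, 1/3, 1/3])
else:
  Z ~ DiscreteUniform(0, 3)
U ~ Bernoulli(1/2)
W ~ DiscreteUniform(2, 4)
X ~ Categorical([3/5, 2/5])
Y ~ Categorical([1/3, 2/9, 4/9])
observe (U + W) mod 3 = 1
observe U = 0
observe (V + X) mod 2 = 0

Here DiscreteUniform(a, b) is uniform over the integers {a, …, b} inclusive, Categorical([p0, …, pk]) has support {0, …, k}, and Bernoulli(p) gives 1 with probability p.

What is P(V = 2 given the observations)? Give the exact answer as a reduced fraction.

P(V = 2 | obs) = 3/10

Enumerate traces; 36 have nonzero weight after conditioning:
  (V=0, Z=0, U=0, W=4, X=0, Y=0) weight 1/315
  (V=0, Z=0, U=0, W=4, X=0, Y=1) weight 2/945
  (V=0, Z=0, U=0, W=4, X=0, Y=2) weight 4/945
  (V=0, Z=1, U=0, W=4, X=0, Y=0) weight 1/315
  (V=0, Z=1, U=0, W=4, X=0, Y=1) weight 2/945
  (V=0, Z=1, U=0, W=4, X=0, Y=2) weight 4/945
  (V=0, Z=2, U=0, W=4, X=0, Y=0) weight 2/315
  (V=0, Z=2, U=0, W=4, X=0, Y=1) weight 4/945
  (V=1, Z=0, U=0, W=4, X=1, Y=0) weight 1/1260
  (V=2, Z=0, U=0, W=4, X=0, Y=0) weight 1/420
  … 26 more
Group by V:
  weight(V=0) = 2/35
  weight(V=1) = 1/105
  weight(V=2) = 1/35
Total weight = 2/35 + 1/105 + 1/35 = 2/21
P(V=0 | obs) = 2/35 / 2/21 = 3/5
P(V=1 | obs) = 1/105 / 2/21 = 1/10
P(V=2 | obs) = 1/35 / 2/21 = 3/10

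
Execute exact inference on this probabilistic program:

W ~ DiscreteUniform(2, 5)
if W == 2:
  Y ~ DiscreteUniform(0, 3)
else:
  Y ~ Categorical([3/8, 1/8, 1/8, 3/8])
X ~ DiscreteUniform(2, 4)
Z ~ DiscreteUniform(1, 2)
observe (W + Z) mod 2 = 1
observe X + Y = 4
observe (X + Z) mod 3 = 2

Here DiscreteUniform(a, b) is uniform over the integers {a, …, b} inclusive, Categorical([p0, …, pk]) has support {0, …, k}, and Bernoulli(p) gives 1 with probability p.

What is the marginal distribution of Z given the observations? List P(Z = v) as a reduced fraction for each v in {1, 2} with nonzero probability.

Enumerate traces; 4 have nonzero weight after conditioning:
  (W=2, Y=0, X=4, Z=1) weight 1/96
  (W=3, Y=1, X=3, Z=2) weight 1/192
  (W=4, Y=0, X=4, Z=1) weight 1/64
  (W=5, Y=1, X=3, Z=2) weight 1/192
Group by Z:
  weight(Z=1) = 5/192
  weight(Z=2) = 1/96
Total weight = 5/192 + 1/96 = 7/192
P(Z=1 | obs) = 5/192 / 7/192 = 5/7
P(Z=2 | obs) = 1/96 / 7/192 = 2/7

P(Z=1) = 5/7, P(Z=2) = 2/7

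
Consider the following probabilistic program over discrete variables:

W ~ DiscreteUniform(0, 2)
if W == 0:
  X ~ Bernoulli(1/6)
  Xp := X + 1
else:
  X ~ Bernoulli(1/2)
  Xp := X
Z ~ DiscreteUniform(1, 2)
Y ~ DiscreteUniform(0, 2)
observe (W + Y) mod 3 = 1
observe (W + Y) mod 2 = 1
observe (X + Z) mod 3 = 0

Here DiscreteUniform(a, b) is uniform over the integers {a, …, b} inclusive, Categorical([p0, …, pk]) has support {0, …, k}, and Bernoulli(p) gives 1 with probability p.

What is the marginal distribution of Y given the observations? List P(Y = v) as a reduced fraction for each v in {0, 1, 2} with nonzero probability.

P(Y=0) = 3/4, P(Y=1) = 1/4

Enumerate traces; 2 have nonzero weight after conditioning:
  (W=0, X=1, Z=2, Y=1) weight 1/108
  (W=1, X=1, Z=2, Y=0) weight 1/36
Group by Y:
  weight(Y=0) = 1/36
  weight(Y=1) = 1/108
Total weight = 1/36 + 1/108 = 1/27
P(Y=0 | obs) = 1/36 / 1/27 = 3/4
P(Y=1 | obs) = 1/108 / 1/27 = 1/4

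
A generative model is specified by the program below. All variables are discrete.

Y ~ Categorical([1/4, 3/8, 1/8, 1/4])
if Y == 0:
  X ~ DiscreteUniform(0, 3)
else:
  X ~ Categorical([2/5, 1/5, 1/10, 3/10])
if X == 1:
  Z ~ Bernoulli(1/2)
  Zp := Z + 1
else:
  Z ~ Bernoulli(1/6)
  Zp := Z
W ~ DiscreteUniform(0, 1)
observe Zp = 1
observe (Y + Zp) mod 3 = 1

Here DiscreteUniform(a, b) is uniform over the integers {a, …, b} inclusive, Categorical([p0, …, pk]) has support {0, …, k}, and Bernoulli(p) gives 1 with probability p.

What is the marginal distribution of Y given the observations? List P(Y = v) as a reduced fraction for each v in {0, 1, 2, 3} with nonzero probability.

P(Y=0) = 15/29, P(Y=3) = 14/29

Enumerate traces; 16 have nonzero weight after conditioning:
  (Y=0, X=0, Z=1, W=0) weight 1/192
  (Y=0, X=0, Z=1, W=1) weight 1/192
  (Y=0, X=1, Z=0, W=0) weight 1/64
  (Y=0, X=1, Z=0, W=1) weight 1/64
  (Y=0, X=2, Z=1, W=0) weight 1/192
  (Y=0, X=2, Z=1, W=1) weight 1/192
  (Y=0, X=3, Z=1, W=0) weight 1/192
  (Y=0, X=3, Z=1, W=1) weight 1/192
  (Y=3, X=0, Z=1, W=0) weight 1/120
  … 7 more
Group by Y:
  weight(Y=0) = 1/16
  weight(Y=3) = 7/120
Total weight = 1/16 + 7/120 = 29/240
P(Y=0 | obs) = 1/16 / 29/240 = 15/29
P(Y=3 | obs) = 7/120 / 29/240 = 14/29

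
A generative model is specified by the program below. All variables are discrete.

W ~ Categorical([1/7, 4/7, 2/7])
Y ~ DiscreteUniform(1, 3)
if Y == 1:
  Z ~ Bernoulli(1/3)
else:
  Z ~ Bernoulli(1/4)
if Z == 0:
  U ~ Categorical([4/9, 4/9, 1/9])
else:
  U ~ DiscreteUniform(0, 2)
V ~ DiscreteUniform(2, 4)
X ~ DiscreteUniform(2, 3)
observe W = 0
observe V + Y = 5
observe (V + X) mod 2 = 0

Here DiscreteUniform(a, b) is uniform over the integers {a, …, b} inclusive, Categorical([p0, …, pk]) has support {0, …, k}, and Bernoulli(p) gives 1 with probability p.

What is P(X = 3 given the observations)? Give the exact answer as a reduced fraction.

P(X = 3 | obs) = 1/3

Enumerate traces; 18 have nonzero weight after conditioning:
  (W=0, Y=1, Z=0, U=0, V=4, X=2) weight 4/1701
  (W=0, Y=1, Z=0, U=1, V=4, X=2) weight 4/1701
  (W=0, Y=1, Z=0, U=2, V=4, X=2) weight 1/1701
  (W=0, Y=1, Z=1, U=0, V=4, X=2) weight 1/1134
  (W=0, Y=1, Z=1, U=1, V=4, X=2) weight 1/1134
  (W=0, Y=1, Z=1, U=2, V=4, X=2) weight 1/1134
  (W=0, Y=2, Z=0, U=0, V=3, X=3) weight 1/378
  (W=0, Y=2, Z=0, U=1, V=3, X=3) weight 1/378
  … 10 more
Group by X:
  weight(X=2) = 1/63
  weight(X=3) = 1/126
Total weight = 1/63 + 1/126 = 1/42
P(X=2 | obs) = 1/63 / 1/42 = 2/3
P(X=3 | obs) = 1/126 / 1/42 = 1/3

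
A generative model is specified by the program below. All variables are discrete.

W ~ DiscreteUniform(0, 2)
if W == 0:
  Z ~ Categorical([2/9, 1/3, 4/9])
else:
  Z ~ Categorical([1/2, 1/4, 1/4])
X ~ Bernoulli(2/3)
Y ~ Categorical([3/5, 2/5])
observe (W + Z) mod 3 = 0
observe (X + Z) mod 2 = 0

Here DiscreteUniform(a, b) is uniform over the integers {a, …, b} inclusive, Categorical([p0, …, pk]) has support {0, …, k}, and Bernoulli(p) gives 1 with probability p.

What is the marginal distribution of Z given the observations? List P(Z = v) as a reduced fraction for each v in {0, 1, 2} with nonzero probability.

Enumerate traces; 6 have nonzero weight after conditioning:
  (W=0, Z=0, X=0, Y=0) weight 2/135
  (W=0, Z=0, X=0, Y=1) weight 4/405
  (W=1, Z=2, X=0, Y=0) weight 1/60
  (W=1, Z=2, X=0, Y=1) weight 1/90
  (W=2, Z=1, X=1, Y=0) weight 1/30
  (W=2, Z=1, X=1, Y=1) weight 1/45
Group by Z:
  weight(Z=0) = 2/81
  weight(Z=1) = 1/18
  weight(Z=2) = 1/36
Total weight = 2/81 + 1/18 + 1/36 = 35/324
P(Z=0 | obs) = 2/81 / 35/324 = 8/35
P(Z=1 | obs) = 1/18 / 35/324 = 18/35
P(Z=2 | obs) = 1/36 / 35/324 = 9/35

P(Z=0) = 8/35, P(Z=1) = 18/35, P(Z=2) = 9/35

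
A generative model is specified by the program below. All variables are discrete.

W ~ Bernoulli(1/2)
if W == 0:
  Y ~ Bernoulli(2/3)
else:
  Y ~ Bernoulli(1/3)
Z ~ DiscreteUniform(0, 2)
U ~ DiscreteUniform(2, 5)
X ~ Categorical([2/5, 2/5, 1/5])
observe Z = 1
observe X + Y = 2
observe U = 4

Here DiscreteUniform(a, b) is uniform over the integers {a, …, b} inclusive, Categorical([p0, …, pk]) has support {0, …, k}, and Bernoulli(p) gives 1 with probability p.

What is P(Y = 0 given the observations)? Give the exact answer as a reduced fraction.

Enumerate traces; 4 have nonzero weight after conditioning:
  (W=0, Y=0, Z=1, U=4, X=2) weight 1/360
  (W=0, Y=1, Z=1, U=4, X=1) weight 1/90
  (W=1, Y=0, Z=1, U=4, X=2) weight 1/180
  (W=1, Y=1, Z=1, U=4, X=1) weight 1/180
Group by Y:
  weight(Y=0) = 1/120
  weight(Y=1) = 1/60
Total weight = 1/120 + 1/60 = 1/40
P(Y=0 | obs) = 1/120 / 1/40 = 1/3
P(Y=1 | obs) = 1/60 / 1/40 = 2/3

P(Y = 0 | obs) = 1/3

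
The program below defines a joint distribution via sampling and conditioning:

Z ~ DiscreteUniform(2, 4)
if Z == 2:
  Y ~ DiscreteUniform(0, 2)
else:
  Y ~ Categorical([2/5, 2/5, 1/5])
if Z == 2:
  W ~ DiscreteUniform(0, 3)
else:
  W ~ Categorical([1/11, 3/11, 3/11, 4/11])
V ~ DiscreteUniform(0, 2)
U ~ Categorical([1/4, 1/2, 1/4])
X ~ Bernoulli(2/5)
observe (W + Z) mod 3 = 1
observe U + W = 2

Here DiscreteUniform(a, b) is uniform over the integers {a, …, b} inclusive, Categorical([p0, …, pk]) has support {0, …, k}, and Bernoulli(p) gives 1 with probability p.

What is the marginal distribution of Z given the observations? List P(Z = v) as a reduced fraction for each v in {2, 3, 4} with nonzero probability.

P(Z=2) = 11/39, P(Z=3) = 8/13, P(Z=4) = 4/39

Enumerate traces; 54 have nonzero weight after conditioning:
  (Z=2, Y=0, W=2, V=0, U=0, X=0) weight 1/720
  (Z=2, Y=0, W=2, V=0, U=0, X=1) weight 1/1080
  (Z=2, Y=0, W=2, V=1, U=0, X=0) weight 1/720
  (Z=2, Y=0, W=2, V=1, U=0, X=1) weight 1/1080
  (Z=2, Y=0, W=2, V=2, U=0, X=0) weight 1/720
  (Z=2, Y=0, W=2, V=2, U=0, X=1) weight 1/1080
  (Z=2, Y=1, W=2, V=0, U=0, X=0) weight 1/720
  (Z=2, Y=1, W=2, V=0, U=0, X=1) weight 1/1080
  (Z=3, Y=0, W=1, V=0, U=1, X=0) weight 1/275
  (Z=4, Y=0, W=0, V=0, U=2, X=0) weight 1/1650
  … 44 more
Group by Z:
  weight(Z=2) = 1/48
  weight(Z=3) = 1/22
  weight(Z=4) = 1/132
Total weight = 1/48 + 1/22 + 1/132 = 13/176
P(Z=2 | obs) = 1/48 / 13/176 = 11/39
P(Z=3 | obs) = 1/22 / 13/176 = 8/13
P(Z=4 | obs) = 1/132 / 13/176 = 4/39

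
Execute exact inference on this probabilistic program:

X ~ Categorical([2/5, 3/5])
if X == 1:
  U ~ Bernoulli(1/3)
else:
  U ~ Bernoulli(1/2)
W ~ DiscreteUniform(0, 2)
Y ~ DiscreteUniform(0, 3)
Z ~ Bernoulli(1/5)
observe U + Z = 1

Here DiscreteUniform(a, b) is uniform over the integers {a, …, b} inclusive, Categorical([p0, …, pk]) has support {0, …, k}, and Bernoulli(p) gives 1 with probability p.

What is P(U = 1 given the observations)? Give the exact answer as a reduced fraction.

P(U = 1 | obs) = 8/11

Enumerate traces; 48 have nonzero weight after conditioning:
  (X=0, U=0, W=0, Y=0, Z=1) weight 1/300
  (X=0, U=0, W=0, Y=1, Z=1) weight 1/300
  (X=0, U=0, W=0, Y=2, Z=1) weight 1/300
  (X=0, U=0, W=0, Y=3, Z=1) weight 1/300
  (X=0, U=0, W=1, Y=0, Z=1) weight 1/300
  (X=0, U=0, W=1, Y=1, Z=1) weight 1/300
  (X=0, U=0, W=1, Y=2, Z=1) weight 1/300
  (X=0, U=0, W=1, Y=3, Z=1) weight 1/300
  (X=0, U=1, W=0, Y=0, Z=0) weight 1/75
  … 39 more
Group by U:
  weight(U=0) = 3/25
  weight(U=1) = 8/25
Total weight = 3/25 + 8/25 = 11/25
P(U=0 | obs) = 3/25 / 11/25 = 3/11
P(U=1 | obs) = 8/25 / 11/25 = 8/11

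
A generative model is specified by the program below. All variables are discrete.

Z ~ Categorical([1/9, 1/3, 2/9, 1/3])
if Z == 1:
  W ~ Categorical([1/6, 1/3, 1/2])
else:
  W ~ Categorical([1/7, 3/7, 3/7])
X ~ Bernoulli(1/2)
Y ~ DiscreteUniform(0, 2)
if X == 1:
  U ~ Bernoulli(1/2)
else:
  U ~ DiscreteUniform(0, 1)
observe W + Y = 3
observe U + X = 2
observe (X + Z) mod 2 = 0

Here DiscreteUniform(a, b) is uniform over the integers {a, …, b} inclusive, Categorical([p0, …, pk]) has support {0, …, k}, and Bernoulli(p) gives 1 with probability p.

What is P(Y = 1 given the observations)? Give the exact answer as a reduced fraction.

P(Y = 1 | obs) = 39/71

Enumerate traces; 4 have nonzero weight after conditioning:
  (Z=1, W=1, X=1, Y=2, U=1) weight 1/108
  (Z=1, W=2, X=1, Y=1, U=1) weight 1/72
  (Z=3, W=1, X=1, Y=2, U=1) weight 1/84
  (Z=3, W=2, X=1, Y=1, U=1) weight 1/84
Group by Y:
  weight(Y=1) = 13/504
  weight(Y=2) = 4/189
Total weight = 13/504 + 4/189 = 71/1512
P(Y=1 | obs) = 13/504 / 71/1512 = 39/71
P(Y=2 | obs) = 4/189 / 71/1512 = 32/71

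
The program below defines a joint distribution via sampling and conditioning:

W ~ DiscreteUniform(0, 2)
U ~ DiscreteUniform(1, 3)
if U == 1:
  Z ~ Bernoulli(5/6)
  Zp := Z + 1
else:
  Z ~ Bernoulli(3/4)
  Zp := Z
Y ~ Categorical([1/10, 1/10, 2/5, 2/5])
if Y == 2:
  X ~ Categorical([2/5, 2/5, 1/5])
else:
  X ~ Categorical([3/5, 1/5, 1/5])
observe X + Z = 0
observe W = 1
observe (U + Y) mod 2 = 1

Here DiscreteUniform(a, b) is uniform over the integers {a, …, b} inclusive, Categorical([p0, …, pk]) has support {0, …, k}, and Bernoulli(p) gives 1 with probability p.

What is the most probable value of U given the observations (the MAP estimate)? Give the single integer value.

Enumerate traces; 6 have nonzero weight after conditioning:
  (W=1, U=1, Z=0, Y=0, X=0) weight 1/900
  (W=1, U=1, Z=0, Y=2, X=0) weight 2/675
  (W=1, U=2, Z=0, Y=1, X=0) weight 1/600
  (W=1, U=2, Z=0, Y=3, X=0) weight 1/150
  (W=1, U=3, Z=0, Y=0, X=0) weight 1/600
  (W=1, U=3, Z=0, Y=2, X=0) weight 1/225
Group by U:
  weight(U=1) = 11/2700
  weight(U=2) = 1/120
  weight(U=3) = 11/1800
Total weight = 11/2700 + 1/120 + 11/1800 = 1/54
P(U=1 | obs) = 11/2700 / 1/54 = 11/50
P(U=2 | obs) = 1/120 / 1/54 = 9/20
P(U=3 | obs) = 11/1800 / 1/54 = 33/100
argmax = 2

argmax_v P(U = v | obs) = 2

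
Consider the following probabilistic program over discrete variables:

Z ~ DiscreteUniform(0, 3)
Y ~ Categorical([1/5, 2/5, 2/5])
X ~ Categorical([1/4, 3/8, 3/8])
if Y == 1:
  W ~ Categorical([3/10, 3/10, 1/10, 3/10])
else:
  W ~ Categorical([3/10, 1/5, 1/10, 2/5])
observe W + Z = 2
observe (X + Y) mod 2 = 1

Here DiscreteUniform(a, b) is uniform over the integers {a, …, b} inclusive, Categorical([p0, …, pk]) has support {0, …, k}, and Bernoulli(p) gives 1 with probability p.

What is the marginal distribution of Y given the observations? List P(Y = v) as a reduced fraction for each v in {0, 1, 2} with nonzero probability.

P(Y=0) = 9/62, P(Y=1) = 35/62, P(Y=2) = 9/31

Enumerate traces; 12 have nonzero weight after conditioning:
  (Z=0, Y=0, X=1, W=2) weight 3/1600
  (Z=0, Y=1, X=0, W=2) weight 1/400
  (Z=0, Y=1, X=2, W=2) weight 3/800
  (Z=0, Y=2, X=1, W=2) weight 3/800
  (Z=1, Y=0, X=1, W=1) weight 3/800
  (Z=1, Y=1, X=0, W=1) weight 3/400
  (Z=1, Y=1, X=2, W=1) weight 9/800
  (Z=1, Y=2, X=1, W=1) weight 3/400
  … 4 more
Group by Y:
  weight(Y=0) = 9/800
  weight(Y=1) = 7/160
  weight(Y=2) = 9/400
Total weight = 9/800 + 7/160 + 9/400 = 31/400
P(Y=0 | obs) = 9/800 / 31/400 = 9/62
P(Y=1 | obs) = 7/160 / 31/400 = 35/62
P(Y=2 | obs) = 9/400 / 31/400 = 9/31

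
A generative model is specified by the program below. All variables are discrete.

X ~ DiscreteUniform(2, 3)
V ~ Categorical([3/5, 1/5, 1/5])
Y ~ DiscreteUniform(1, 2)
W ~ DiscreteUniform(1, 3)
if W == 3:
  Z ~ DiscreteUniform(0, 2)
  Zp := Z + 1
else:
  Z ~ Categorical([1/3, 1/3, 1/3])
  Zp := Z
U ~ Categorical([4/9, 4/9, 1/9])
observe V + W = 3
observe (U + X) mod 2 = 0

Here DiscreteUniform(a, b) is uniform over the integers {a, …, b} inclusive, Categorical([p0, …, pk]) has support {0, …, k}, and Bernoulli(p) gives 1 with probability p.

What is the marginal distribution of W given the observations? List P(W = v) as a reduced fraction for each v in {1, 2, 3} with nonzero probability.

P(W=1) = 1/5, P(W=2) = 1/5, P(W=3) = 3/5

Enumerate traces; 54 have nonzero weight after conditioning:
  (X=2, V=0, Y=1, W=3, Z=0, U=0) weight 1/135
  (X=2, V=0, Y=1, W=3, Z=0, U=2) weight 1/540
  (X=2, V=0, Y=1, W=3, Z=1, U=0) weight 1/135
  (X=2, V=0, Y=1, W=3, Z=1, U=2) weight 1/540
  (X=2, V=0, Y=1, W=3, Z=2, U=0) weight 1/135
  (X=2, V=0, Y=1, W=3, Z=2, U=2) weight 1/540
  (X=2, V=0, Y=2, W=3, Z=0, U=0) weight 1/135
  (X=2, V=0, Y=2, W=3, Z=0, U=2) weight 1/540
  (X=2, V=1, Y=1, W=2, Z=0, U=0) weight 1/405
  (X=2, V=2, Y=1, W=1, Z=0, U=0) weight 1/405
  … 44 more
Group by W:
  weight(W=1) = 1/30
  weight(W=2) = 1/30
  weight(W=3) = 1/10
Total weight = 1/30 + 1/30 + 1/10 = 1/6
P(W=1 | obs) = 1/30 / 1/6 = 1/5
P(W=2 | obs) = 1/30 / 1/6 = 1/5
P(W=3 | obs) = 1/10 / 1/6 = 3/5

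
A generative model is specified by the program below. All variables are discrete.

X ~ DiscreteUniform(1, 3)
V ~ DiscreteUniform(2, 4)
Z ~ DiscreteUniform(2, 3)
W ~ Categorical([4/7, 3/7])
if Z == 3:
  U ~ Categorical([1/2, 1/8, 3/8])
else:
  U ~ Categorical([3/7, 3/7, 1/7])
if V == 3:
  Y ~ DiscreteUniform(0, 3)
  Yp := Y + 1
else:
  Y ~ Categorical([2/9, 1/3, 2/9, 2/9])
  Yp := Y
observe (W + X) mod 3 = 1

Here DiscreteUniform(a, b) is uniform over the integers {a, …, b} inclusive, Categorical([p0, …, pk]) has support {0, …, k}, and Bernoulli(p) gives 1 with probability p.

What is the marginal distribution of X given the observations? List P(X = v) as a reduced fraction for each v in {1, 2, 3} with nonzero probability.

Enumerate traces; 144 have nonzero weight after conditioning:
  (X=1, V=2, Z=2, W=0, U=0, Y=0) weight 4/1323
  (X=1, V=2, Z=2, W=0, U=0, Y=1) weight 2/441
  (X=1, V=2, Z=2, W=0, U=0, Y=2) weight 4/1323
  (X=1, V=2, Z=2, W=0, U=0, Y=3) weight 4/1323
  (X=1, V=2, Z=2, W=0, U=1, Y=0) weight 4/1323
  (X=1, V=2, Z=2, W=0, U=1, Y=1) weight 2/441
  (X=1, V=2, Z=2, W=0, U=1, Y=2) weight 4/1323
  (X=1, V=2, Z=2, W=0, U=1, Y=3) weight 4/1323
  (X=3, V=2, Z=2, W=1, U=0, Y=0) weight 1/441
  … 135 more
Group by X:
  weight(X=1) = 4/21
  weight(X=3) = 1/7
Total weight = 4/21 + 1/7 = 1/3
P(X=1 | obs) = 4/21 / 1/3 = 4/7
P(X=3 | obs) = 1/7 / 1/3 = 3/7

P(X=1) = 4/7, P(X=3) = 3/7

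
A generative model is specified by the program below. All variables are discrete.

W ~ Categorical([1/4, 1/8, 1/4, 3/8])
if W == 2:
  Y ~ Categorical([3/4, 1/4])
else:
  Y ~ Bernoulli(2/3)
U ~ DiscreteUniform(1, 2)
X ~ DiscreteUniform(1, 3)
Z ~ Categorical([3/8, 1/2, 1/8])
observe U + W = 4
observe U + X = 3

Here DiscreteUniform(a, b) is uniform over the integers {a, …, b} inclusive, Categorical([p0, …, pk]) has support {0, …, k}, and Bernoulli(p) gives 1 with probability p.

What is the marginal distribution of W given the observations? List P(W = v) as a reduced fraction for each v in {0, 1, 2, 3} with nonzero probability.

P(W=2) = 2/5, P(W=3) = 3/5

Enumerate traces; 12 have nonzero weight after conditioning:
  (W=2, Y=0, U=2, X=1, Z=0) weight 3/256
  (W=2, Y=0, U=2, X=1, Z=1) weight 1/64
  (W=2, Y=0, U=2, X=1, Z=2) weight 1/256
  (W=2, Y=1, U=2, X=1, Z=0) weight 1/256
  (W=2, Y=1, U=2, X=1, Z=1) weight 1/192
  (W=2, Y=1, U=2, X=1, Z=2) weight 1/768
  (W=3, Y=0, U=1, X=2, Z=0) weight 1/128
  (W=3, Y=0, U=1, X=2, Z=1) weight 1/96
  … 4 more
Group by W:
  weight(W=2) = 1/24
  weight(W=3) = 1/16
Total weight = 1/24 + 1/16 = 5/48
P(W=2 | obs) = 1/24 / 5/48 = 2/5
P(W=3 | obs) = 1/16 / 5/48 = 3/5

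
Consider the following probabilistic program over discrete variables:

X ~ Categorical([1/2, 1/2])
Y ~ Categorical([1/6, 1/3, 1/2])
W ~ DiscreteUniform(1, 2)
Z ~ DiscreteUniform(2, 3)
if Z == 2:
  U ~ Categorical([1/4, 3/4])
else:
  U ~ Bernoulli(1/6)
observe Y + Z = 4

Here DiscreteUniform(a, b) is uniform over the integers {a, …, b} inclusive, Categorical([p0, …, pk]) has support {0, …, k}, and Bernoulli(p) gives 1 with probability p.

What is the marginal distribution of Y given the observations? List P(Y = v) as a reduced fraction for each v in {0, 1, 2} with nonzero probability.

P(Y=1) = 2/5, P(Y=2) = 3/5

Enumerate traces; 16 have nonzero weight after conditioning:
  (X=0, Y=1, W=1, Z=3, U=0) weight 5/144
  (X=0, Y=1, W=1, Z=3, U=1) weight 1/144
  (X=0, Y=1, W=2, Z=3, U=0) weight 5/144
  (X=0, Y=1, W=2, Z=3, U=1) weight 1/144
  (X=0, Y=2, W=1, Z=2, U=0) weight 1/64
  (X=0, Y=2, W=1, Z=2, U=1) weight 3/64
  (X=0, Y=2, W=2, Z=2, U=0) weight 1/64
  (X=0, Y=2, W=2, Z=2, U=1) weight 3/64
  … 8 more
Group by Y:
  weight(Y=1) = 1/6
  weight(Y=2) = 1/4
Total weight = 1/6 + 1/4 = 5/12
P(Y=1 | obs) = 1/6 / 5/12 = 2/5
P(Y=2 | obs) = 1/4 / 5/12 = 3/5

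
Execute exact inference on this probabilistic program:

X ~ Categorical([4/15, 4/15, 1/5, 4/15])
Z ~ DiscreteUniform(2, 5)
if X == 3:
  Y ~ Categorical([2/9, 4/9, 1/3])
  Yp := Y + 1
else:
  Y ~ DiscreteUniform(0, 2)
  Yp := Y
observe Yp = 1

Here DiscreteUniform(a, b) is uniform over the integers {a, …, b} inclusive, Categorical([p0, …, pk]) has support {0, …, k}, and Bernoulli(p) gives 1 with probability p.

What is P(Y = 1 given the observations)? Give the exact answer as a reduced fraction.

P(Y = 1 | obs) = 33/41

Enumerate traces; 16 have nonzero weight after conditioning:
  (X=0, Z=2, Y=1) weight 1/45
  (X=0, Z=3, Y=1) weight 1/45
  (X=0, Z=4, Y=1) weight 1/45
  (X=0, Z=5, Y=1) weight 1/45
  (X=1, Z=2, Y=1) weight 1/45
  (X=1, Z=3, Y=1) weight 1/45
  (X=1, Z=4, Y=1) weight 1/45
  (X=1, Z=5, Y=1) weight 1/45
  (X=3, Z=2, Y=0) weight 2/135
  … 7 more
Group by Y:
  weight(Y=0) = 8/135
  weight(Y=1) = 11/45
Total weight = 8/135 + 11/45 = 41/135
P(Y=0 | obs) = 8/135 / 41/135 = 8/41
P(Y=1 | obs) = 11/45 / 41/135 = 33/41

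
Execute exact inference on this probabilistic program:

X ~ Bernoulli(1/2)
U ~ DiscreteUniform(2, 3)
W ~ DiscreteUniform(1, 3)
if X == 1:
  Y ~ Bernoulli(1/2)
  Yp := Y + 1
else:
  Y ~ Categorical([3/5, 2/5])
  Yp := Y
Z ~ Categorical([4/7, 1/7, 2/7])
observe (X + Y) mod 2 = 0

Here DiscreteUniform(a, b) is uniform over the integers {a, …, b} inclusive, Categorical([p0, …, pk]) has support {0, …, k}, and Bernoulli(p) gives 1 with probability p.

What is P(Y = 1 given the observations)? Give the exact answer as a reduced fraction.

Enumerate traces; 36 have nonzero weight after conditioning:
  (X=0, U=2, W=1, Y=0, Z=0) weight 1/35
  (X=0, U=2, W=1, Y=0, Z=1) weight 1/140
  (X=0, U=2, W=1, Y=0, Z=2) weight 1/70
  (X=0, U=2, W=2, Y=0, Z=0) weight 1/35
  (X=0, U=2, W=2, Y=0, Z=1) weight 1/140
  (X=0, U=2, W=2, Y=0, Z=2) weight 1/70
  (X=0, U=2, W=3, Y=0, Z=0) weight 1/35
  (X=0, U=2, W=3, Y=0, Z=1) weight 1/140
  (X=1, U=2, W=1, Y=1, Z=0) weight 1/42
  … 27 more
Group by Y:
  weight(Y=0) = 3/10
  weight(Y=1) = 1/4
Total weight = 3/10 + 1/4 = 11/20
P(Y=0 | obs) = 3/10 / 11/20 = 6/11
P(Y=1 | obs) = 1/4 / 11/20 = 5/11

P(Y = 1 | obs) = 5/11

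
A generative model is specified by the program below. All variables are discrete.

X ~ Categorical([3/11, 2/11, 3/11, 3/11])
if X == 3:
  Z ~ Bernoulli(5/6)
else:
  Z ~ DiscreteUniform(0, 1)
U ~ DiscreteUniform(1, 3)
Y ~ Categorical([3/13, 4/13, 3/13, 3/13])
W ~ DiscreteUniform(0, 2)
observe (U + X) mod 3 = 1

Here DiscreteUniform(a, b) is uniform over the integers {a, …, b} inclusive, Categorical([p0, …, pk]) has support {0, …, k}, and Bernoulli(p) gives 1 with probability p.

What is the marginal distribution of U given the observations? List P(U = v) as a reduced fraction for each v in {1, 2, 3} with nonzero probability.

P(U=1) = 6/11, P(U=2) = 3/11, P(U=3) = 2/11

Enumerate traces; 96 have nonzero weight after conditioning:
  (X=0, Z=0, U=1, Y=0, W=0) weight 1/286
  (X=0, Z=0, U=1, Y=0, W=1) weight 1/286
  (X=0, Z=0, U=1, Y=0, W=2) weight 1/286
  (X=0, Z=0, U=1, Y=1, W=0) weight 2/429
  (X=0, Z=0, U=1, Y=1, W=1) weight 2/429
  (X=0, Z=0, U=1, Y=1, W=2) weight 2/429
  (X=0, Z=0, U=1, Y=2, W=0) weight 1/286
  (X=0, Z=0, U=1, Y=2, W=1) weight 1/286
  (X=1, Z=0, U=3, Y=0, W=0) weight 1/429
  (X=2, Z=0, U=2, Y=0, W=0) weight 1/286
  … 86 more
Group by U:
  weight(U=1) = 2/11
  weight(U=2) = 1/11
  weight(U=3) = 2/33
Total weight = 2/11 + 1/11 + 2/33 = 1/3
P(U=1 | obs) = 2/11 / 1/3 = 6/11
P(U=2 | obs) = 1/11 / 1/3 = 3/11
P(U=3 | obs) = 2/33 / 1/3 = 2/11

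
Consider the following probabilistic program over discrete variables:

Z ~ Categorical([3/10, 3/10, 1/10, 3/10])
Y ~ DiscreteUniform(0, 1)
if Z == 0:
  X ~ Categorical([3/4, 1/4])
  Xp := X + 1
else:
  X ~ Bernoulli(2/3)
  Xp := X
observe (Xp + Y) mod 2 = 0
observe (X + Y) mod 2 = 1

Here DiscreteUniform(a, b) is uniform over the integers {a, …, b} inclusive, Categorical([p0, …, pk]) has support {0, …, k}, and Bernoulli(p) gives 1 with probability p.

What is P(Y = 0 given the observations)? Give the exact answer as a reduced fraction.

Enumerate traces; 2 have nonzero weight after conditioning:
  (Z=0, Y=0, X=1) weight 3/80
  (Z=0, Y=1, X=0) weight 9/80
Group by Y:
  weight(Y=0) = 3/80
  weight(Y=1) = 9/80
Total weight = 3/80 + 9/80 = 3/20
P(Y=0 | obs) = 3/80 / 3/20 = 1/4
P(Y=1 | obs) = 9/80 / 3/20 = 3/4

P(Y = 0 | obs) = 1/4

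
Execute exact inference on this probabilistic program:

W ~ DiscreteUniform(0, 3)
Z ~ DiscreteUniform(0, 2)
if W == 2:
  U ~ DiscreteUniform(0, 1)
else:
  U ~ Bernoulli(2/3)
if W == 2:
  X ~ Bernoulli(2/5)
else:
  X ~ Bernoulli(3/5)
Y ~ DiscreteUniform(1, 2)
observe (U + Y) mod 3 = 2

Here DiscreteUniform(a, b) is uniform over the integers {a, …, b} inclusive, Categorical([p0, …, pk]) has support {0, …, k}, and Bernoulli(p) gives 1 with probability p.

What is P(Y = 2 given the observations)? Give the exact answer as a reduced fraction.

P(Y = 2 | obs) = 3/8

Enumerate traces; 48 have nonzero weight after conditioning:
  (W=0, Z=0, U=0, X=0, Y=2) weight 1/180
  (W=0, Z=0, U=0, X=1, Y=2) weight 1/120
  (W=0, Z=0, U=1, X=0, Y=1) weight 1/90
  (W=0, Z=0, U=1, X=1, Y=1) weight 1/60
  (W=0, Z=1, U=0, X=0, Y=2) weight 1/180
  (W=0, Z=1, U=0, X=1, Y=2) weight 1/120
  (W=0, Z=1, U=1, X=0, Y=1) weight 1/90
  (W=0, Z=1, U=1, X=1, Y=1) weight 1/60
  … 40 more
Group by Y:
  weight(Y=1) = 5/16
  weight(Y=2) = 3/16
Total weight = 5/16 + 3/16 = 1/2
P(Y=1 | obs) = 5/16 / 1/2 = 5/8
P(Y=2 | obs) = 3/16 / 1/2 = 3/8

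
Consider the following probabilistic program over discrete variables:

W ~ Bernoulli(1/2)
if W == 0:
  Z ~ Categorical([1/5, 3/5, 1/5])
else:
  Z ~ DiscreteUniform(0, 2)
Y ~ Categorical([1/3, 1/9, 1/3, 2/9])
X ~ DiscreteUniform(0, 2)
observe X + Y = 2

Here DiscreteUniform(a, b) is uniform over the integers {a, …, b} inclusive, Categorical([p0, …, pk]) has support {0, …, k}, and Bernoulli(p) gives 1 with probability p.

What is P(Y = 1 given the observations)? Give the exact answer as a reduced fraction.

P(Y = 1 | obs) = 1/7

Enumerate traces; 18 have nonzero weight after conditioning:
  (W=0, Z=0, Y=0, X=2) weight 1/90
  (W=0, Z=0, Y=1, X=1) weight 1/270
  (W=0, Z=0, Y=2, X=0) weight 1/90
  (W=0, Z=1, Y=0, X=2) weight 1/30
  (W=0, Z=1, Y=1, X=1) weight 1/90
  (W=0, Z=1, Y=2, X=0) weight 1/30
  (W=0, Z=2, Y=0, X=2) weight 1/90
  (W=0, Z=2, Y=1, X=1) weight 1/270
  … 10 more
Group by Y:
  weight(Y=0) = 1/9
  weight(Y=1) = 1/27
  weight(Y=2) = 1/9
Total weight = 1/9 + 1/27 + 1/9 = 7/27
P(Y=0 | obs) = 1/9 / 7/27 = 3/7
P(Y=1 | obs) = 1/27 / 7/27 = 1/7
P(Y=2 | obs) = 1/9 / 7/27 = 3/7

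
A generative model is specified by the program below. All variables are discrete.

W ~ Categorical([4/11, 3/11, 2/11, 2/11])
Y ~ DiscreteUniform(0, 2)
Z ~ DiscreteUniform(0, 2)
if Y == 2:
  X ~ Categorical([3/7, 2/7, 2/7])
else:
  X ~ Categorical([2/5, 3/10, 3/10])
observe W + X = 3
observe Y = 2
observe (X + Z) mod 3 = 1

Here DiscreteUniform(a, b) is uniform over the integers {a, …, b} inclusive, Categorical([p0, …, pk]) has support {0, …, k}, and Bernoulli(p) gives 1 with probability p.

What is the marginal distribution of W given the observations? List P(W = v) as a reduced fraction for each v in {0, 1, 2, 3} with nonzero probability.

Enumerate traces; 3 have nonzero weight after conditioning:
  (W=1, Y=2, Z=2, X=2) weight 2/231
  (W=2, Y=2, Z=0, X=1) weight 4/693
  (W=3, Y=2, Z=1, X=0) weight 2/231
Group by W:
  weight(W=1) = 2/231
  weight(W=2) = 4/693
  weight(W=3) = 2/231
Total weight = 2/231 + 4/693 + 2/231 = 16/693
P(W=1 | obs) = 2/231 / 16/693 = 3/8
P(W=2 | obs) = 4/693 / 16/693 = 1/4
P(W=3 | obs) = 2/231 / 16/693 = 3/8

P(W=1) = 3/8, P(W=2) = 1/4, P(W=3) = 3/8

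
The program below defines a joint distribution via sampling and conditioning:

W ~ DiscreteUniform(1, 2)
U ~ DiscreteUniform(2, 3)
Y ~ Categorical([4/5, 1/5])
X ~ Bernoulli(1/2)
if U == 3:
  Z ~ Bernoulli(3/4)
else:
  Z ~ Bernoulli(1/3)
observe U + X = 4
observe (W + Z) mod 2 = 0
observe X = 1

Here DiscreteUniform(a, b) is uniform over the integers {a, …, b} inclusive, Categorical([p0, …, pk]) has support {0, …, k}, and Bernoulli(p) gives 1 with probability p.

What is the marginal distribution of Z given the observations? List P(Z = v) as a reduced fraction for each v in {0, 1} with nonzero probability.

Enumerate traces; 4 have nonzero weight after conditioning:
  (W=1, U=3, Y=0, X=1, Z=1) weight 3/40
  (W=1, U=3, Y=1, X=1, Z=1) weight 3/160
  (W=2, U=3, Y=0, X=1, Z=0) weight 1/40
  (W=2, U=3, Y=1, X=1, Z=0) weight 1/160
Group by Z:
  weight(Z=0) = 1/32
  weight(Z=1) = 3/32
Total weight = 1/32 + 3/32 = 1/8
P(Z=0 | obs) = 1/32 / 1/8 = 1/4
P(Z=1 | obs) = 3/32 / 1/8 = 3/4

P(Z=0) = 1/4, P(Z=1) = 3/4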